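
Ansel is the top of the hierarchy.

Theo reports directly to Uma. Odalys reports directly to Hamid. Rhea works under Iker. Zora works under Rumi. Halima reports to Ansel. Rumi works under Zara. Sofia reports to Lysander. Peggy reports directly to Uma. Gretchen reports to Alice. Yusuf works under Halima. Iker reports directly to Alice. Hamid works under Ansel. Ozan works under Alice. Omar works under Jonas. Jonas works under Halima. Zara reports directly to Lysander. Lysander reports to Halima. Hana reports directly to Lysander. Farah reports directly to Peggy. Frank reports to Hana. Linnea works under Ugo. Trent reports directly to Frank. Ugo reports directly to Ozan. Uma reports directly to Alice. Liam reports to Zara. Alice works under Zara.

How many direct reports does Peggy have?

1

Peggy directly manages Farah. That is 1 direct report.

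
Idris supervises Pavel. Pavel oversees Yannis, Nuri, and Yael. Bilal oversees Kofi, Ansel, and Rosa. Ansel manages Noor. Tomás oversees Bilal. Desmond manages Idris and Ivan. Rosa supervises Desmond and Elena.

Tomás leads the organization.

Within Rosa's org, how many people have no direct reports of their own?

The people in Rosa's organization with no one reporting to them are Elena, Ivan, Nuri, Yael, Yannis. That is 5.

5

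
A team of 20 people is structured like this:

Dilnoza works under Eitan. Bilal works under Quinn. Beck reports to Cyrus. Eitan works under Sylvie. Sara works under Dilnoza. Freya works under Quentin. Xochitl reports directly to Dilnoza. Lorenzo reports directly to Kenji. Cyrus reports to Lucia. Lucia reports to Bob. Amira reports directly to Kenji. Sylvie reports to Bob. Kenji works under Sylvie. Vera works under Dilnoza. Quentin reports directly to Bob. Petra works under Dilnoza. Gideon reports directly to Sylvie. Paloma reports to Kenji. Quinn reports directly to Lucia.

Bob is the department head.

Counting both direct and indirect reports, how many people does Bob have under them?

Bob directly manages Sylvie, Lucia, Quentin. Under Sylvie: Gideon, Eitan, Dilnoza, Sara, Vera, Xochitl, Petra, Kenji, Lorenzo, Amira, Paloma (11). Under Lucia: Quinn, Bilal, Cyrus, Beck (4). Under Quentin: Freya (1). So Bob's organization is 3 direct reports plus everyone under them: 12 + 5 + 2 = 19.

19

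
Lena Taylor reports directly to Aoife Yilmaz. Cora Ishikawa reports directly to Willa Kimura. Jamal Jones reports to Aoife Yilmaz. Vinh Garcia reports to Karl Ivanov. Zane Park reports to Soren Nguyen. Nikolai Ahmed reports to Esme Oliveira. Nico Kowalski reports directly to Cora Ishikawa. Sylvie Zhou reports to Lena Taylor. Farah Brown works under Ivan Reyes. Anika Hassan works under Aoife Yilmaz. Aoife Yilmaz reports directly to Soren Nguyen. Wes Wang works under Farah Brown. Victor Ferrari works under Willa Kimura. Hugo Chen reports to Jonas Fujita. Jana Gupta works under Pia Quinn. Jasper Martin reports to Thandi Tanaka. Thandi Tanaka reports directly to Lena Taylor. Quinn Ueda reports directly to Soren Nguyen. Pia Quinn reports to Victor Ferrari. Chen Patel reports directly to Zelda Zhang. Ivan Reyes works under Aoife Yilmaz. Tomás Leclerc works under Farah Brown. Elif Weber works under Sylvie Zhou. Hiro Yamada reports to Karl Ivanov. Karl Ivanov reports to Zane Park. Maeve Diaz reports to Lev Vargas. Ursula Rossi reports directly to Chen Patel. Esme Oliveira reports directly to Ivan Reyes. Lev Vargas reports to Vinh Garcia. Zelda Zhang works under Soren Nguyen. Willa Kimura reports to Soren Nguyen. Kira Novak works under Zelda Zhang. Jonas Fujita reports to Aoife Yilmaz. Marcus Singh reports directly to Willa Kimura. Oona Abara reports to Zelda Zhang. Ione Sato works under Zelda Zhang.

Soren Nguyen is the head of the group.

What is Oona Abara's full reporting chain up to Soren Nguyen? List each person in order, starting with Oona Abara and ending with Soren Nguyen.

Oona Abara -> Zelda Zhang -> Soren Nguyen

Oona Abara reports to Zelda Zhang. Zelda Zhang reports to Soren Nguyen. Soren Nguyen is at the top.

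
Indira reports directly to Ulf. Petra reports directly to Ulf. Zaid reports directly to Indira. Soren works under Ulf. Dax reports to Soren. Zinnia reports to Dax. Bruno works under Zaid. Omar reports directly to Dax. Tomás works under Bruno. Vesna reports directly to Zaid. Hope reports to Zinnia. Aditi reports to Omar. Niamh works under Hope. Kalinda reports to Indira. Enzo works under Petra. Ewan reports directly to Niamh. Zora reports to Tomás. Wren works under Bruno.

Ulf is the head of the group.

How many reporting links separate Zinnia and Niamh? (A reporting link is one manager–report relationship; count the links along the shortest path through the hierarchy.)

Niamh is in Zinnia's organization: the chain from Niamh up to Zinnia is Niamh → Hope → Zinnia, which is 2 links.

2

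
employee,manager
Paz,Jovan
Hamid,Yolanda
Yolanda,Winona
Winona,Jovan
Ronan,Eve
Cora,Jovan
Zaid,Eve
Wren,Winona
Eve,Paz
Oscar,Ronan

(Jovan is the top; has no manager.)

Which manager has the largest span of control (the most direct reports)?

Direct-report counts: Jovan has 3; Winona has 2; Yolanda has 1; Paz has 1; Eve has 2; Ronan has 1. The largest is 3, held by Jovan.

Jovan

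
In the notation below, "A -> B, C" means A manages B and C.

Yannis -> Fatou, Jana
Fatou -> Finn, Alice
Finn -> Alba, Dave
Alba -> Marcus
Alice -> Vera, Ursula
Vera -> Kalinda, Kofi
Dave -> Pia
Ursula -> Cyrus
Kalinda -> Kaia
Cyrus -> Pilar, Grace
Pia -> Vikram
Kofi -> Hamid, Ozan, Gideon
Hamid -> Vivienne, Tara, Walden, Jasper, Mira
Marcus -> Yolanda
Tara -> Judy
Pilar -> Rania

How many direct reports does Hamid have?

5

Hamid directly manages Vivienne, Tara, Walden, Jasper, Mira. That is 5 direct reports.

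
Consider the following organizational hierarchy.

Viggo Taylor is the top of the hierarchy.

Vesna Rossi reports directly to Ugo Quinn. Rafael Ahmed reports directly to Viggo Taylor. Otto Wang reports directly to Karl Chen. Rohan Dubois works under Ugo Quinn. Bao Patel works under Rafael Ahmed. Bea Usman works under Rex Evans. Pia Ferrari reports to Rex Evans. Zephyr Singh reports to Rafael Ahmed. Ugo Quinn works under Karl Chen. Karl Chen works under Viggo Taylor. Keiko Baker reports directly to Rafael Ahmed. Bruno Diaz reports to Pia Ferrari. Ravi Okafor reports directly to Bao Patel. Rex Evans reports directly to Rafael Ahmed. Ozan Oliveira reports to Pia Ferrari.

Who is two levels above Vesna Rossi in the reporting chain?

Vesna Rossi reports to Ugo Quinn, and Ugo Quinn reports to Karl Chen. So Vesna Rossi's skip-level manager is Karl Chen.

Karl Chen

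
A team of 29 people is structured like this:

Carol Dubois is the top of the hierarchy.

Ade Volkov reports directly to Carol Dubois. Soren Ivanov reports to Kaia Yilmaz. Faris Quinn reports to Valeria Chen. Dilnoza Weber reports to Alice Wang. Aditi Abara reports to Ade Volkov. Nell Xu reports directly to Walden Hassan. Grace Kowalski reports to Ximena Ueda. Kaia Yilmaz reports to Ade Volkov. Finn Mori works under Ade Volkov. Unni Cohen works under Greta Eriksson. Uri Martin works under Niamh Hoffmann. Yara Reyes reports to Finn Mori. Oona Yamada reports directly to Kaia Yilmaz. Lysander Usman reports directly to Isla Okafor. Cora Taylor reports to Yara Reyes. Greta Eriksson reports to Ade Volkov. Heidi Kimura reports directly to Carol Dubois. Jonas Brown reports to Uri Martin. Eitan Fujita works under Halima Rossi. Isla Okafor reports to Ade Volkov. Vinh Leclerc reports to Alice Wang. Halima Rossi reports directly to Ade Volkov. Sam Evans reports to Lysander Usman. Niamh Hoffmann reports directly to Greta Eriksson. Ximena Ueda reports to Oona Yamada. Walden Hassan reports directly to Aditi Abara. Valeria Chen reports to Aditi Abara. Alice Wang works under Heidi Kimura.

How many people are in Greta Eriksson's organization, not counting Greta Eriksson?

Greta Eriksson directly manages Niamh Hoffmann, Unni Cohen. Under Niamh Hoffmann: Uri Martin, Jonas Brown (2). Unni Cohen has no reports. So Greta Eriksson's organization is 2 direct reports plus everyone under them: 3 + 1 = 4.

4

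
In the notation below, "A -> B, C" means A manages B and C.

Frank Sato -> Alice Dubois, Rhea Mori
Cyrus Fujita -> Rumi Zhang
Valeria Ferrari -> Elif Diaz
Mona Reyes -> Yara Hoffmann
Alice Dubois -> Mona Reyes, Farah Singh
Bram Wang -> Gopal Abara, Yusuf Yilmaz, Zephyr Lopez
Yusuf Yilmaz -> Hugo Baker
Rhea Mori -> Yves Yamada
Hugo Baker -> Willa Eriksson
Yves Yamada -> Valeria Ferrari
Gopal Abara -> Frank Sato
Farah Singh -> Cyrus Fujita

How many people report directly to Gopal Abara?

1

Gopal Abara directly manages Frank Sato. That is 1 direct report.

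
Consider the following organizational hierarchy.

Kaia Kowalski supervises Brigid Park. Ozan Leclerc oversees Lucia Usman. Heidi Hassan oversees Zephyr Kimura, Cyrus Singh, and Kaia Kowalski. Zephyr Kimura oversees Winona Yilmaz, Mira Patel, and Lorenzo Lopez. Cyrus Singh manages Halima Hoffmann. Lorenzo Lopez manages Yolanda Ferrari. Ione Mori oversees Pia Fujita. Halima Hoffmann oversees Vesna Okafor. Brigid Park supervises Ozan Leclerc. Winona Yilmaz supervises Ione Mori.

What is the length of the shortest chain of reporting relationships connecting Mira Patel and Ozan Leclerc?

Mira Patel is 2 levels below Heidi Hassan, and Ozan Leclerc is 3 levels below Heidi Hassan (their lowest common manager). The shortest path runs up from Mira Patel to Heidi Hassan and back down to Ozan Leclerc: 2 + 3 = 5 links.

5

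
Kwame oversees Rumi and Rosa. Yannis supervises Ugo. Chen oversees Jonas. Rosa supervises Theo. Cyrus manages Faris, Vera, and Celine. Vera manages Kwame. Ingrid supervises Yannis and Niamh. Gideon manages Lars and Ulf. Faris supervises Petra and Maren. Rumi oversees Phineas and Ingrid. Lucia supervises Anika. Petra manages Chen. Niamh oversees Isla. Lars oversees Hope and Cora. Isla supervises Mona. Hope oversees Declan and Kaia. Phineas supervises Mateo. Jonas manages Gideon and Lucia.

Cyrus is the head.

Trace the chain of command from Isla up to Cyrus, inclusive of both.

Isla -> Niamh -> Ingrid -> Rumi -> Kwame -> Vera -> Cyrus

Isla reports to Niamh. Niamh reports to Ingrid. Ingrid reports to Rumi. Rumi reports to Kwame. Kwame reports to Vera. Vera reports to Cyrus. Cyrus is at the top.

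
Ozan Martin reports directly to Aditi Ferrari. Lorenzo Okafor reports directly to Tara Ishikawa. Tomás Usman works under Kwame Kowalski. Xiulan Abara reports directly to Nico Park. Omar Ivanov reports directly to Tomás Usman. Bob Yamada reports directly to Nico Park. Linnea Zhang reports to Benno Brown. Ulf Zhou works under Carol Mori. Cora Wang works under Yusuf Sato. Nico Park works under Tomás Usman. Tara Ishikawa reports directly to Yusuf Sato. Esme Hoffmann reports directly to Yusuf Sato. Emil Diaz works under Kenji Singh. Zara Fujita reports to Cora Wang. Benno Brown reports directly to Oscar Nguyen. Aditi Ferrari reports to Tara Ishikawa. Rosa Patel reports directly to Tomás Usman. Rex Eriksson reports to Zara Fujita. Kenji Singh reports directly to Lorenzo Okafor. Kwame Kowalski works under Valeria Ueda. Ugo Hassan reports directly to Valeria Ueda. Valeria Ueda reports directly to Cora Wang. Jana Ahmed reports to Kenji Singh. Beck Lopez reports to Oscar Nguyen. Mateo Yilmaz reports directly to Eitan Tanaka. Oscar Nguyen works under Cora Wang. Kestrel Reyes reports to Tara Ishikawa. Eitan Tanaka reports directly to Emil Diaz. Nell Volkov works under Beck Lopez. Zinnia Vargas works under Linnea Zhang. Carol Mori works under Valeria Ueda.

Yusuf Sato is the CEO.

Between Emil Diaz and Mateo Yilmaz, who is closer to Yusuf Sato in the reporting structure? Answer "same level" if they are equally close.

Emil Diaz is 4 levels below Yusuf Sato; Mateo Yilmaz is 6. Emil Diaz is higher.

Emil Diaz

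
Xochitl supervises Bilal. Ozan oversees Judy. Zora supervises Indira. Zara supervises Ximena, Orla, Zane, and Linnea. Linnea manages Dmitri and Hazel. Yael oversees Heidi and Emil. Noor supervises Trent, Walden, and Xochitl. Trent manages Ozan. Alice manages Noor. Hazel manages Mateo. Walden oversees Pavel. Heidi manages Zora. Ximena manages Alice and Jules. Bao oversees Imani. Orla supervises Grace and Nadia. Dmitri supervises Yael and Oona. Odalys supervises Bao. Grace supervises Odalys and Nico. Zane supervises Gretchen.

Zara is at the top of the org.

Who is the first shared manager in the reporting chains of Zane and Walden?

Zane's chain of managers is Zara. Walden's chain of managers is Noor, Alice, Ximena, Zara. The first manager that appears in both chains is Zara.

Zara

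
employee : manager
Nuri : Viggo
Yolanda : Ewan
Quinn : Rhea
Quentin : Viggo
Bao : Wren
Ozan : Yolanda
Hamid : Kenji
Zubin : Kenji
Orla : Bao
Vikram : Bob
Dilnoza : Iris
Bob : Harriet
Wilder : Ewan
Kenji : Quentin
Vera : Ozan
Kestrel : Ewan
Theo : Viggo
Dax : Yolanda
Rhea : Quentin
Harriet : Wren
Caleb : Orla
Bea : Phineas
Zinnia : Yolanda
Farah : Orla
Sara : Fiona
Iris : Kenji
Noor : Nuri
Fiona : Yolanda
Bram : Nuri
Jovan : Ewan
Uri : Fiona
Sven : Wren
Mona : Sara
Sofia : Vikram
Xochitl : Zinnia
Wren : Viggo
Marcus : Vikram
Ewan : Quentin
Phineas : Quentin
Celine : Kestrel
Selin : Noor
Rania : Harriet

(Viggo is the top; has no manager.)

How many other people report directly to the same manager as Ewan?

Ewan reports to Quentin. Quentin's other direct reports are Kenji, Phineas, Rhea — 3 peers.

3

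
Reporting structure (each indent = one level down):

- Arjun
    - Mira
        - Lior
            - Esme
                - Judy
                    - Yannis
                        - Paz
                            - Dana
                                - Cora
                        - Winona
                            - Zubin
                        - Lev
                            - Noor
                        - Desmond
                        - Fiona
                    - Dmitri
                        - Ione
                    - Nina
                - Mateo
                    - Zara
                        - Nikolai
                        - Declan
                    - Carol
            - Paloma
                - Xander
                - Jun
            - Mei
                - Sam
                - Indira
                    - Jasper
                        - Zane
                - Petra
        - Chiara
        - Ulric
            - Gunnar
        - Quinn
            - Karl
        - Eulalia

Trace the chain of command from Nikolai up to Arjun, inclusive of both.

Nikolai reports to Zara. Zara reports to Mateo. Mateo reports to Esme. Esme reports to Lior. Lior reports to Mira. Mira reports to Arjun. Arjun is at the top.

Nikolai -> Zara -> Mateo -> Esme -> Lior -> Mira -> Arjun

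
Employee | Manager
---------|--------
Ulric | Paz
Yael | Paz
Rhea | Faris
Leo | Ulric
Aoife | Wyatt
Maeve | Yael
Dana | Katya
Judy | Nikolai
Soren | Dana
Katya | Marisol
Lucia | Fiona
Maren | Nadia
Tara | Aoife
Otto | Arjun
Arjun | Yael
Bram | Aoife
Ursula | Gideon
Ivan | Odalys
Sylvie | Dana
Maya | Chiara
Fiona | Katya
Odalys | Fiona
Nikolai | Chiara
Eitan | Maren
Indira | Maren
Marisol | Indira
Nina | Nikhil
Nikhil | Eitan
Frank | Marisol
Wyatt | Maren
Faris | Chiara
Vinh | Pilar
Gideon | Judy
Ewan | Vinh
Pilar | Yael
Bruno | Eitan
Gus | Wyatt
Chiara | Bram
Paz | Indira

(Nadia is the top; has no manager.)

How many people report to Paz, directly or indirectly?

9

Paz directly manages Yael, Ulric. Under Yael: Arjun, Otto, Pilar, Vinh, Ewan, Maeve (6). Under Ulric: Leo (1). So Paz's organization is 2 direct reports plus everyone under them: 7 + 2 = 9.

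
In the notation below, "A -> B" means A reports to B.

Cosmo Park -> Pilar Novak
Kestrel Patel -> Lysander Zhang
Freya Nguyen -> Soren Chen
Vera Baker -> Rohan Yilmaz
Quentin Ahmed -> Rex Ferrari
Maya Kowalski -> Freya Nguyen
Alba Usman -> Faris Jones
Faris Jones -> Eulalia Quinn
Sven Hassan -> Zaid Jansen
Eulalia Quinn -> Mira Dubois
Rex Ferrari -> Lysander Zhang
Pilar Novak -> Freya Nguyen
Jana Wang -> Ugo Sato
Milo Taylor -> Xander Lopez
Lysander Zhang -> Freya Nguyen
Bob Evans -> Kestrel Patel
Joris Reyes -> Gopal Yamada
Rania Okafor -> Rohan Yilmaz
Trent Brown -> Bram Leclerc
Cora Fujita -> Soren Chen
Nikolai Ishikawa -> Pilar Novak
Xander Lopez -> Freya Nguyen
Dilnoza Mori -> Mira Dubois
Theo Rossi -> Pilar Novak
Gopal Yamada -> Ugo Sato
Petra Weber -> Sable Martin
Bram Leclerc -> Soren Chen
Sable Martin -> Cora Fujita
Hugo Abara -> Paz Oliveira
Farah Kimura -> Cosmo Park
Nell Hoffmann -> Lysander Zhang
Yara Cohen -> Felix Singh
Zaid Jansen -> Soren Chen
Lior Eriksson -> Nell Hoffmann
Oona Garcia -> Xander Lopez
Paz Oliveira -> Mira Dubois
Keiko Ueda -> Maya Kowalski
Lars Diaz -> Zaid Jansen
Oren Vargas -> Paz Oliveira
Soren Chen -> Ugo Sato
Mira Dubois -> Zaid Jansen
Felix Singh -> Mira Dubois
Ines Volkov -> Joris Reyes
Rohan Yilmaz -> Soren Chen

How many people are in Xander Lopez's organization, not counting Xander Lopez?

Xander Lopez directly manages Oona Garcia, Milo Taylor. Oona Garcia has no reports. Milo Taylor has no reports. So Xander Lopez's organization is 2 direct reports plus everyone under them: 1 + 1 = 2.

2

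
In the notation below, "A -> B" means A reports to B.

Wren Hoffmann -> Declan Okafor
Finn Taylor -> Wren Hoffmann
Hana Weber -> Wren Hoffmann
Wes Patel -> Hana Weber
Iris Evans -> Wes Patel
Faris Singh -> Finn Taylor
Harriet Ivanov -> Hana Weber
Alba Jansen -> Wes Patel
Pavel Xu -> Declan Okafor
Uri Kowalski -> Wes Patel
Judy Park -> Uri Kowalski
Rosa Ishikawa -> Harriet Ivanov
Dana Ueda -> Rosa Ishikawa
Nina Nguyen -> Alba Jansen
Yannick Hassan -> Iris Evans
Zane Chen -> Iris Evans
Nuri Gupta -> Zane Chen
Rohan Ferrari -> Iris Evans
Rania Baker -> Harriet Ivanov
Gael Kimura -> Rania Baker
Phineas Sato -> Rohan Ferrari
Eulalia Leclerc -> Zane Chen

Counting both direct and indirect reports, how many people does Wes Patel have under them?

Wes Patel directly manages Iris Evans, Alba Jansen, Uri Kowalski. Under Iris Evans: Rohan Ferrari, Phineas Sato, Zane Chen, Eulalia Leclerc, Nuri Gupta, Yannick Hassan (6). Under Alba Jansen: Nina Nguyen (1). Under Uri Kowalski: Judy Park (1). So Wes Patel's organization is 3 direct reports plus everyone under them: 7 + 2 + 2 = 11.

11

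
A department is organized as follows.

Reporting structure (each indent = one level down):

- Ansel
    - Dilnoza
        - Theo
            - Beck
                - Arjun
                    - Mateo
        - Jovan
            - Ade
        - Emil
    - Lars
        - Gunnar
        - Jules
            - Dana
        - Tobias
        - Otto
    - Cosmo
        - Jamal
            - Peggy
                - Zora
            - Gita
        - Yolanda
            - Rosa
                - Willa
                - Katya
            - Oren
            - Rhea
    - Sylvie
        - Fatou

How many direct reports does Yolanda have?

3

Yolanda directly manages Rosa, Oren, Rhea. That is 3 direct reports.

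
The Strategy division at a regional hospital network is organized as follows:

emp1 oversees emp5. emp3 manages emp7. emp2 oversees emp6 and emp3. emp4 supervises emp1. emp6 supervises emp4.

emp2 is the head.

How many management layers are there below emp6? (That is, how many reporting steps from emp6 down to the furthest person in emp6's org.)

The longest chain under emp6 runs emp6 → emp4 → emp1 → emp5, which is 3 levels below emp6.

3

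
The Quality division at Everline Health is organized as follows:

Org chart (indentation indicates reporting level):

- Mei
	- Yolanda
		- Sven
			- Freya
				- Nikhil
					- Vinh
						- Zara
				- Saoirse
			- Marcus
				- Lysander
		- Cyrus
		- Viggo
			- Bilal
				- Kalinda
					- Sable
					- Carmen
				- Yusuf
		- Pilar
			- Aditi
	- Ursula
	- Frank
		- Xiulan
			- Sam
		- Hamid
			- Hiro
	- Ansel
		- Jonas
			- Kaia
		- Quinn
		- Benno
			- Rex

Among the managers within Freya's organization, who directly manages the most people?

Freya

Direct-report counts within Freya's organization: Freya has 2; Nikhil has 1; Vinh has 1. The largest is 2, held by Freya.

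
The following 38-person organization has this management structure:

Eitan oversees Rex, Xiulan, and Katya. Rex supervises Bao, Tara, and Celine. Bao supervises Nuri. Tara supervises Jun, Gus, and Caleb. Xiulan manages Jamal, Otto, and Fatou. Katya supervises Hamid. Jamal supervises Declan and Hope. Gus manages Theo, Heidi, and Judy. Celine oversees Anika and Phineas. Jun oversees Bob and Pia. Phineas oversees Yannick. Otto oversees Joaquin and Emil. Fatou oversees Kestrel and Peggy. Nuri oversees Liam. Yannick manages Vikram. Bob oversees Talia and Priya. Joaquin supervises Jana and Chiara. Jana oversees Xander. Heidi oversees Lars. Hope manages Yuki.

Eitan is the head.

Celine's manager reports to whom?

Celine reports to Rex, and Rex reports to Eitan. So Celine's skip-level manager is Eitan.

Eitan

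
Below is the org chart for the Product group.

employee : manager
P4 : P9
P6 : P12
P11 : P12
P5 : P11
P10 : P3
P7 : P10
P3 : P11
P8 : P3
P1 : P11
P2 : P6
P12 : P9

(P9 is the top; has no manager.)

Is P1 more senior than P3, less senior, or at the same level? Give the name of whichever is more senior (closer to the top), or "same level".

same level

Both P1 and P3 are 3 levels below P9.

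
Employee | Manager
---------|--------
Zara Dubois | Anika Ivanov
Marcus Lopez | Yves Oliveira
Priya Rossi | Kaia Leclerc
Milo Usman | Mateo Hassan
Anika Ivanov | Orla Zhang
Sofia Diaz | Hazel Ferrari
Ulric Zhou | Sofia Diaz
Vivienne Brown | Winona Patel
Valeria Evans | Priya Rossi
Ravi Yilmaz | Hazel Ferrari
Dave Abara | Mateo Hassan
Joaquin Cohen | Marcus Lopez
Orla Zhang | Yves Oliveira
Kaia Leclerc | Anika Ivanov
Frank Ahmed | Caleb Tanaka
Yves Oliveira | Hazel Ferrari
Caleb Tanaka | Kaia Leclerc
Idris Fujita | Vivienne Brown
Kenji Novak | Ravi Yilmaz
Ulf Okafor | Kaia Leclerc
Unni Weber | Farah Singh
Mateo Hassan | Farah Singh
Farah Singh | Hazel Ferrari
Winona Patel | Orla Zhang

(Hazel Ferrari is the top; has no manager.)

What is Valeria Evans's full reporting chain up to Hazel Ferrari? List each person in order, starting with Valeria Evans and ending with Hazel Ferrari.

Valeria Evans reports to Priya Rossi. Priya Rossi reports to Kaia Leclerc. Kaia Leclerc reports to Anika Ivanov. Anika Ivanov reports to Orla Zhang. Orla Zhang reports to Yves Oliveira. Yves Oliveira reports to Hazel Ferrari. Hazel Ferrari is at the top.

Valeria Evans -> Priya Rossi -> Kaia Leclerc -> Anika Ivanov -> Orla Zhang -> Yves Oliveira -> Hazel Ferrari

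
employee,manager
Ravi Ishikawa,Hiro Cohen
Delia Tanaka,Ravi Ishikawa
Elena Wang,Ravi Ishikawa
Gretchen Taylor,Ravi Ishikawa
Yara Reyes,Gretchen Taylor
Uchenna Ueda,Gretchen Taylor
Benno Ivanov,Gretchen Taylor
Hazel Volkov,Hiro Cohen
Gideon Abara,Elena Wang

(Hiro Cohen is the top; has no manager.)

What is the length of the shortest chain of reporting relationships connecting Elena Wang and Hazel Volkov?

Elena Wang is 2 levels below Hiro Cohen, and Hazel Volkov is 1 level below Hiro Cohen (their lowest common manager). The shortest path runs up from Elena Wang to Hiro Cohen and back down to Hazel Volkov: 2 + 1 = 3 links.

3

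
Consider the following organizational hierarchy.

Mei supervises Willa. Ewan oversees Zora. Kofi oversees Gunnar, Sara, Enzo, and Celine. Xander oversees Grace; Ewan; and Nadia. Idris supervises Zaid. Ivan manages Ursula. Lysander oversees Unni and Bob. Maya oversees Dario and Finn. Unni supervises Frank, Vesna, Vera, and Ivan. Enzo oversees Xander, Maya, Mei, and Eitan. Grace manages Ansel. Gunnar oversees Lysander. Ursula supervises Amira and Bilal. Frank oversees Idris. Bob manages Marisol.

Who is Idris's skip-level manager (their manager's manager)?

Unni

Idris reports to Frank, and Frank reports to Unni. So Idris's skip-level manager is Unni.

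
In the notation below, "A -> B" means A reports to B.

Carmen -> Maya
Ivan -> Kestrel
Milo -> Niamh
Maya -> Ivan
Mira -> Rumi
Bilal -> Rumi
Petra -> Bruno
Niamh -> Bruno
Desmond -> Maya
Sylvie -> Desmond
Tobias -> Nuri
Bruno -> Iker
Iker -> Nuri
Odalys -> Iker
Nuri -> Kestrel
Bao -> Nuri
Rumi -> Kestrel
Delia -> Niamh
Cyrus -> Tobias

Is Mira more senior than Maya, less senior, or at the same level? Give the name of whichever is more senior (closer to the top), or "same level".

same level

Both Mira and Maya are 2 levels below Kestrel.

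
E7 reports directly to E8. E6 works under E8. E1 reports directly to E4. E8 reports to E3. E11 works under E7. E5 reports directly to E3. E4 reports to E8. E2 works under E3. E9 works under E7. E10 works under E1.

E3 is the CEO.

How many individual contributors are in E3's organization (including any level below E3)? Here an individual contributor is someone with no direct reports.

The people in E3's organization with no one reporting to them are E5, E2, E6, E10, E9, E11. That is 6.

6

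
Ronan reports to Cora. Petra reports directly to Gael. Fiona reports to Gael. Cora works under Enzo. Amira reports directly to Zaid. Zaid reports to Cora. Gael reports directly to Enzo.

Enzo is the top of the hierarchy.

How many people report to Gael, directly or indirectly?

2

Gael directly manages Fiona, Petra. Fiona has no reports. Petra has no reports. So Gael's organization is 2 direct reports plus everyone under them: 1 + 1 = 2.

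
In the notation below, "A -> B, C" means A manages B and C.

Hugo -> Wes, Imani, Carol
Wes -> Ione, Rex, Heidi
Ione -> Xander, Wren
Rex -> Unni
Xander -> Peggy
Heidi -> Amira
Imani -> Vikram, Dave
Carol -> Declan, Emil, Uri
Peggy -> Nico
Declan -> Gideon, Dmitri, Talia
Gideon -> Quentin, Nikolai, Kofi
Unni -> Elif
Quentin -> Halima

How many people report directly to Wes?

Wes directly manages Ione, Rex, Heidi. That is 3 direct reports.

3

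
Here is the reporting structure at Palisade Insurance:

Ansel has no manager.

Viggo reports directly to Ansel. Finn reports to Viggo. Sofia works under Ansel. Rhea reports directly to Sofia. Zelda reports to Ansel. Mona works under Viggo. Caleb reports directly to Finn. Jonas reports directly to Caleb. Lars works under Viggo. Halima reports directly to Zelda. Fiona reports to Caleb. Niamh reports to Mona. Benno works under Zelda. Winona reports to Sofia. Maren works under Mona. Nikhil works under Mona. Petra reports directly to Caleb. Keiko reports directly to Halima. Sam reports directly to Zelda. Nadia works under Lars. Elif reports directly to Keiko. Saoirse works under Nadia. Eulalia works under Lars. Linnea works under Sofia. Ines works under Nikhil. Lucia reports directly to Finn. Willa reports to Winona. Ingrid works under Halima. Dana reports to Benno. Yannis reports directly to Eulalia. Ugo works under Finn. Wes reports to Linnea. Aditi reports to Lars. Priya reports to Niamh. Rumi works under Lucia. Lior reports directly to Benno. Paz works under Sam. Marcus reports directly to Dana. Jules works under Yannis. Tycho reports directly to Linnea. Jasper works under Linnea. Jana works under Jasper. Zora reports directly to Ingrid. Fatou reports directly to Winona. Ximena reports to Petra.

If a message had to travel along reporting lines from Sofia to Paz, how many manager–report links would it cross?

Sofia is 1 level below Ansel, and Paz is 3 levels below Ansel (their lowest common manager). The shortest path runs up from Sofia to Ansel and back down to Paz: 1 + 3 = 4 links.

4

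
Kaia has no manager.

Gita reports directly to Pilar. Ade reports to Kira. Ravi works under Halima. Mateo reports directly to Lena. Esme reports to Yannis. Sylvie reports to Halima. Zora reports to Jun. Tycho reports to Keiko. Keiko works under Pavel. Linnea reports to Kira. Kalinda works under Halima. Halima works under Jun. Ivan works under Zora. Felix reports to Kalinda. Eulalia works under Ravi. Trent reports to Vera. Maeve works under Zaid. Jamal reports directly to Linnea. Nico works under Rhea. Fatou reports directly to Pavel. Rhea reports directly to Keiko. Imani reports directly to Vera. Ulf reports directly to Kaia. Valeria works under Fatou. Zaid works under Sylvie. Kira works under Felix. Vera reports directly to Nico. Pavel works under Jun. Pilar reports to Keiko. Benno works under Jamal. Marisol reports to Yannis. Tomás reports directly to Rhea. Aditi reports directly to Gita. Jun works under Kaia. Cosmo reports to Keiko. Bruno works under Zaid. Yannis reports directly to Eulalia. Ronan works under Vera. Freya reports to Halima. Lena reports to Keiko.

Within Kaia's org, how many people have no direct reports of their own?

The people in Kaia's organization with no one reporting to them are Ulf, Ivan, Freya, Bruno, Maeve, Ade, Benno, Marisol, Esme, Valeria, Cosmo, Aditi, Mateo, Tycho, Tomás, Trent, Ronan, Imani. That is 18.

18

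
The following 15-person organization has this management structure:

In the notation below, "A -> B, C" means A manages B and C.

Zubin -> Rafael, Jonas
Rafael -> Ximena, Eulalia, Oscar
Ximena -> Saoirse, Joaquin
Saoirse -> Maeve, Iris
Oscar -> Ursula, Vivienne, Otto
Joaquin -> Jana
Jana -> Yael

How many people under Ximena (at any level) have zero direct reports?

The people in Ximena's organization with no one reporting to them are Yael, Iris, Maeve. That is 3.

3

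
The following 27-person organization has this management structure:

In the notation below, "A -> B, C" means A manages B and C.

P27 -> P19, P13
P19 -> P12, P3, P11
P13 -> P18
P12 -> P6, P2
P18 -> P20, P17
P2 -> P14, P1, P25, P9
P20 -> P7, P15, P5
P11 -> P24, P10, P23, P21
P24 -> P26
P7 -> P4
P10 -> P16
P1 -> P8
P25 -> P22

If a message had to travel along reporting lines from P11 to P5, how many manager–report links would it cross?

P11 is 2 levels below P27, and P5 is 4 levels below P27 (their lowest common manager). The shortest path runs up from P11 to P27 and back down to P5: 2 + 4 = 6 links.

6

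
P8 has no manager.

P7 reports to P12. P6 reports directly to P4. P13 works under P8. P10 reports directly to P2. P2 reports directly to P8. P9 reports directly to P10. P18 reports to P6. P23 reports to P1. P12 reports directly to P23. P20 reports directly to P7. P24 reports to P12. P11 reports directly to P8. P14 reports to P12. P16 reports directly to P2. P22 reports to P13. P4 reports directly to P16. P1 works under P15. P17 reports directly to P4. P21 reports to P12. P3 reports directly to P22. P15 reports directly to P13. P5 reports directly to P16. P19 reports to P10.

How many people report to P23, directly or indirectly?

6

P23 directly manages P12. Under P12: P21, P14, P24, P7, P20 (5). That's 6 in total.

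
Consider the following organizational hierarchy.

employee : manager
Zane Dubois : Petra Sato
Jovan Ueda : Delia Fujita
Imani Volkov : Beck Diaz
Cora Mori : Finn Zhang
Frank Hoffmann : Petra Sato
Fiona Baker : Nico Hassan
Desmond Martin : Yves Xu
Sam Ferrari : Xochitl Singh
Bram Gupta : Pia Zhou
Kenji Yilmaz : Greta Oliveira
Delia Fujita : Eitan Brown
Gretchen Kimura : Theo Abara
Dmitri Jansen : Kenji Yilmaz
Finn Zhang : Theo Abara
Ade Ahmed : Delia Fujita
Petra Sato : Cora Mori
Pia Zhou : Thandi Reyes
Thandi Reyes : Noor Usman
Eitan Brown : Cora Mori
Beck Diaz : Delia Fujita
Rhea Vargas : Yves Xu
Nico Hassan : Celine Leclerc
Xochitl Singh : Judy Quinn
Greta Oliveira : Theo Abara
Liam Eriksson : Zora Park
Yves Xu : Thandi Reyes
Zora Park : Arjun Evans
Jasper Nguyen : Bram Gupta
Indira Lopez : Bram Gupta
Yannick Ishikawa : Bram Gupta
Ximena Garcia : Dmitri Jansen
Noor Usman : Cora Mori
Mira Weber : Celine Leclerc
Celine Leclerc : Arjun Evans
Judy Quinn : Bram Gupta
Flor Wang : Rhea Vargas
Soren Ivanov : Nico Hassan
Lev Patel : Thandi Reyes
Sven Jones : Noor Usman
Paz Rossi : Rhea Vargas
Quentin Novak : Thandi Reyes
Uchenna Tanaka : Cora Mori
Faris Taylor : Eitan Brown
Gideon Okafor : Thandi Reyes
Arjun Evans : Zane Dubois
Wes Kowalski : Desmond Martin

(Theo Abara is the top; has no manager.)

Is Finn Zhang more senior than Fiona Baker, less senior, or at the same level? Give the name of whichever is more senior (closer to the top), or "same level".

Finn Zhang

Finn Zhang is 1 level below Theo Abara; Fiona Baker is 8. Finn Zhang is higher.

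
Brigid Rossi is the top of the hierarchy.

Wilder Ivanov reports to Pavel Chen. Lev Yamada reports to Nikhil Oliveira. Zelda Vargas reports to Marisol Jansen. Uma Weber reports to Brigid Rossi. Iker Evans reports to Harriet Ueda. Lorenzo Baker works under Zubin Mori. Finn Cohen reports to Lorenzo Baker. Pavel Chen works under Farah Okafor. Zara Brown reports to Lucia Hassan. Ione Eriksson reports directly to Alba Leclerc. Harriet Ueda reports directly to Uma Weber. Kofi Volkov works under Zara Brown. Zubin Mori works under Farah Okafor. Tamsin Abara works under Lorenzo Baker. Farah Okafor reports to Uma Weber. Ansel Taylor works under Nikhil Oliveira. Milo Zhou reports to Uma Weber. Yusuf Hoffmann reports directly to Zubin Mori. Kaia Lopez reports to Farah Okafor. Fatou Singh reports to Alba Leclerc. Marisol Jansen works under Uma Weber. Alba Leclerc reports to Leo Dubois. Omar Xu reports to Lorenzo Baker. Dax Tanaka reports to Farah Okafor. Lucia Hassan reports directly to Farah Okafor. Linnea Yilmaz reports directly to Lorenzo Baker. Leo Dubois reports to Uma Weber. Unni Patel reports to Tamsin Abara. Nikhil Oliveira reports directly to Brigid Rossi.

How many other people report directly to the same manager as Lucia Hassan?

Lucia Hassan reports to Farah Okafor. Farah Okafor's other direct reports are Zubin Mori, Dax Tanaka, Pavel Chen, Kaia Lopez — 4 peers.

4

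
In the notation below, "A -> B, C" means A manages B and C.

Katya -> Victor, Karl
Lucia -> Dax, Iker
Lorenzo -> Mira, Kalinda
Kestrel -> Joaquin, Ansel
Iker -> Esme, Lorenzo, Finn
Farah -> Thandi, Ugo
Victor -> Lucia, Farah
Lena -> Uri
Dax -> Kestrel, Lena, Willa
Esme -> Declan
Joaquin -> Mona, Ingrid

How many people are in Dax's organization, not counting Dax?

Dax directly manages Kestrel, Lena, Willa. Under Kestrel: Ansel, Joaquin, Ingrid, Mona (4). Under Lena: Uri (1). Willa has no reports. So Dax's organization is 3 direct reports plus everyone under them: 5 + 2 + 1 = 8.

8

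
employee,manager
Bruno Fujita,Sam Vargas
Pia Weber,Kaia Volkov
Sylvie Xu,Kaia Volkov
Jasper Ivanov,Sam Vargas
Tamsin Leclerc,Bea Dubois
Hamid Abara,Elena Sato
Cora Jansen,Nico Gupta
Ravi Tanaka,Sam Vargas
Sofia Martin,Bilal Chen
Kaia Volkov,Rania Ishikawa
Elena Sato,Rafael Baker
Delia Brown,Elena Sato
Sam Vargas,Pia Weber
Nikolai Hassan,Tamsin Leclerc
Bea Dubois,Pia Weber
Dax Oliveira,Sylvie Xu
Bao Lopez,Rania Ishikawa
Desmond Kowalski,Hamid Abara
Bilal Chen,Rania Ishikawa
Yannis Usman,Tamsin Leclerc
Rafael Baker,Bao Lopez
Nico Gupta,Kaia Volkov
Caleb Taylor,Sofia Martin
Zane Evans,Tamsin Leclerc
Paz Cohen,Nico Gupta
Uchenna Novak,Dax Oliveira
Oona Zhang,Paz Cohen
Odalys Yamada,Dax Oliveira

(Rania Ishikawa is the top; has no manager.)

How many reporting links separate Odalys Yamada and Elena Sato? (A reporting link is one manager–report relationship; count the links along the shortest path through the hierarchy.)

Odalys Yamada is 4 levels below Rania Ishikawa, and Elena Sato is 3 levels below Rania Ishikawa (their lowest common manager). The shortest path runs up from Odalys Yamada to Rania Ishikawa and back down to Elena Sato: 4 + 3 = 7 links.

7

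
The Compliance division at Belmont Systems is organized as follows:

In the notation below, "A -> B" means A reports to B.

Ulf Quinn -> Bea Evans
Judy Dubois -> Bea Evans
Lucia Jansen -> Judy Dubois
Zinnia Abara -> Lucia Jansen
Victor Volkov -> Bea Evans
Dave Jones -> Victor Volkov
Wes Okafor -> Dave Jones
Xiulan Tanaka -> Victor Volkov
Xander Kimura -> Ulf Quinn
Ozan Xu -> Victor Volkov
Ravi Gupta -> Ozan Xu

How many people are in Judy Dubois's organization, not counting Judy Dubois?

2

Judy Dubois directly manages Lucia Jansen. Under Lucia Jansen: Zinnia Abara (1). That's 2 in total.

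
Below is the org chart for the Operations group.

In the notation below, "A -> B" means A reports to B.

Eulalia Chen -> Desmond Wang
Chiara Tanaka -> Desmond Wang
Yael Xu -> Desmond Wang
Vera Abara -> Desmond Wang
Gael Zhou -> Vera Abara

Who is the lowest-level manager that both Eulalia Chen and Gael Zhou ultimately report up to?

Eulalia Chen's chain of managers is Desmond Wang. Gael Zhou's chain of managers is Vera Abara, Desmond Wang. The first manager that appears in both chains is Desmond Wang.

Desmond Wang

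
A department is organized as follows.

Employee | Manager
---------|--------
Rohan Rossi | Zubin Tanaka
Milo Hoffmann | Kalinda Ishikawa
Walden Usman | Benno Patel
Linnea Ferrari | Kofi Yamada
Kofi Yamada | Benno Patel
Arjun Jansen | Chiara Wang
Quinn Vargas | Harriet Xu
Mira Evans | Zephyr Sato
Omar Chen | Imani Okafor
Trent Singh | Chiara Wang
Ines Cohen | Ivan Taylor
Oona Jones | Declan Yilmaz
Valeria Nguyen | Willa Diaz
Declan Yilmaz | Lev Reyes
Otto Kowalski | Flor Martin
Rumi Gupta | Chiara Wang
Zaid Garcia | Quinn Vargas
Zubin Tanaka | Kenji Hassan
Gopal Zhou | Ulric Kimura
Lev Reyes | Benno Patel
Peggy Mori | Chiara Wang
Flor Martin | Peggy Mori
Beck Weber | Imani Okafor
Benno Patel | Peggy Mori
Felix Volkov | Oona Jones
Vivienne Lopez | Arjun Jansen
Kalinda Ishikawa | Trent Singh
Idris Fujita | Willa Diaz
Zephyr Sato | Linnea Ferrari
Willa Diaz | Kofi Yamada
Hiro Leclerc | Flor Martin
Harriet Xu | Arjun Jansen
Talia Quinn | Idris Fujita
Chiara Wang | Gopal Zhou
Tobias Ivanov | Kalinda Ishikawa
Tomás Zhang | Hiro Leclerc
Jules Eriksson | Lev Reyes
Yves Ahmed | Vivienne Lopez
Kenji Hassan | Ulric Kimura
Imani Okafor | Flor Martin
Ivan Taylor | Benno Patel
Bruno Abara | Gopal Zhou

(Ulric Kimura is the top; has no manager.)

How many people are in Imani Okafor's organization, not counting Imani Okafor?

Imani Okafor directly manages Beck Weber, Omar Chen. Beck Weber has no reports. Omar Chen has no reports. So Imani Okafor's organization is 2 direct reports plus everyone under them: 1 + 1 = 2.

2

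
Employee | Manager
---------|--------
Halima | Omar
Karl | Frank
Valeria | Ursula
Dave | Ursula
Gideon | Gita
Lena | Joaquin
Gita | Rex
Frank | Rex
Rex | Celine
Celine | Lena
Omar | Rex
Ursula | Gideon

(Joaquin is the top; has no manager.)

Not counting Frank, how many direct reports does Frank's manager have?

2

Frank reports to Rex. Rex's other direct reports are Gita, Omar — 2 peers.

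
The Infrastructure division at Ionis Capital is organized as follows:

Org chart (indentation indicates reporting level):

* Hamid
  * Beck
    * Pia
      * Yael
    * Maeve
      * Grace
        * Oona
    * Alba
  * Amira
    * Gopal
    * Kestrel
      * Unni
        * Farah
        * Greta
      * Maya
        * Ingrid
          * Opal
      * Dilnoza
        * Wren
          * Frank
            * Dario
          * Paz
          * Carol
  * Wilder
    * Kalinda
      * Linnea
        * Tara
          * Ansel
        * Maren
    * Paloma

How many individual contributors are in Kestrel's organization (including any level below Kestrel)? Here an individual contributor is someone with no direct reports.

The people in Kestrel's organization with no one reporting to them are Carol, Paz, Dario, Opal, Greta, Farah. That is 6.

6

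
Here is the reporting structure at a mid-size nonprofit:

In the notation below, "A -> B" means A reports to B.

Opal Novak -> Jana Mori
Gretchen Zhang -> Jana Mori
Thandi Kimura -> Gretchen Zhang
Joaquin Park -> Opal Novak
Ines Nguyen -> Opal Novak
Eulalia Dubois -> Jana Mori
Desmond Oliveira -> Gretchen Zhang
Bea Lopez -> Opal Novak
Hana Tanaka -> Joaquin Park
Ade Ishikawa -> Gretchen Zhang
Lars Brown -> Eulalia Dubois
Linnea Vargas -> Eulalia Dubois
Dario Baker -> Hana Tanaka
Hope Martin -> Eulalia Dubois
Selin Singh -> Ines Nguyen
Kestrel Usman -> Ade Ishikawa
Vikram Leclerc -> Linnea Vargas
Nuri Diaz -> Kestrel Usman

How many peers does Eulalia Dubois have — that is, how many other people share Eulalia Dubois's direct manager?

Eulalia Dubois reports to Jana Mori. Jana Mori's other direct reports are Opal Novak, Gretchen Zhang — 2 peers.

2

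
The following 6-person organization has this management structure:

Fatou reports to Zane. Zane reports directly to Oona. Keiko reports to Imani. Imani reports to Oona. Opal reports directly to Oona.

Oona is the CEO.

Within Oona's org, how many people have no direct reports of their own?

The people in Oona's organization with no one reporting to them are Fatou, Opal, Keiko. That is 3.

3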